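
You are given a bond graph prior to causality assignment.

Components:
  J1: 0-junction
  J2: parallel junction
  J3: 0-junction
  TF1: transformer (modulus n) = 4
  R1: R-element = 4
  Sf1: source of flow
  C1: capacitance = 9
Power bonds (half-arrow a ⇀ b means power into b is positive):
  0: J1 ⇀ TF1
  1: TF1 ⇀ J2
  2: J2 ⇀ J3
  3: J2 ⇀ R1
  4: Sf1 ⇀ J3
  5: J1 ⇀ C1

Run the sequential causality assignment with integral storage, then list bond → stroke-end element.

b4 →Sf1  (source Sf1 imposes f)
b2 →J3  (closing 0-jn rule on J3)
b5 →J1  (C1: C, integral causality)
b0 →TF1  (J1 effort already set via bond 5)
b1 →J2  (through TF1, causality passes straight; one stroke at TF1)
b3 →R1  (0-jn J2 has e-setter on 1)

β0 |TF1
β1 |J2
β2 |J3
β3 |R1
β4 |Sf1
β5 |J1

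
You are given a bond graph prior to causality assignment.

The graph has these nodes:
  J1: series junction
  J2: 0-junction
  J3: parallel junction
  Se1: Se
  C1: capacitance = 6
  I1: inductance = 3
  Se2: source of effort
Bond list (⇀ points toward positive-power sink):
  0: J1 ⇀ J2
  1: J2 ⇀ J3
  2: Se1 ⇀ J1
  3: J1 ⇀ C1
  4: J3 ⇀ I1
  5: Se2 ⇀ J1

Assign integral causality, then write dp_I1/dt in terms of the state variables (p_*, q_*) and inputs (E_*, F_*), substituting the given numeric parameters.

#2 stroke→J1  (source Se1 imposes e)
#5 stroke→J1  (Se2: effort source, stroke at far end)
#3 stroke→J1  (prefer integral on C1)
#0 stroke→J2  (J1 needs exactly one f-in)
#1 stroke→J3  (0-jn J2 has e-setter on 0)
#4 stroke→I1  (J3 effort already set via bond 1)

dp_I1/dt = E_Se1 + E_Se2 - q_C1/6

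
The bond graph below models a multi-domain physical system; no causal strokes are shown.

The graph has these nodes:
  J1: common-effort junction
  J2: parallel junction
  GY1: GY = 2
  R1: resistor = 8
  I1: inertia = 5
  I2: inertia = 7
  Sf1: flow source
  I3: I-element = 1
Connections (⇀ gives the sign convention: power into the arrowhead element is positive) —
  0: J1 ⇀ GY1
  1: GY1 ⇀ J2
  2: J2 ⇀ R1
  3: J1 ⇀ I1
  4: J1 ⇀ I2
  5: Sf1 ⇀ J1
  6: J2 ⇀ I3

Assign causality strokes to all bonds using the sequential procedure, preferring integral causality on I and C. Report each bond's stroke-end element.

b0 stroke at J1
b1 stroke at J2
b2 stroke at R1
b3 stroke at I1
b4 stroke at I2
b5 stroke at Sf1
b6 stroke at I3

β5 stroke at Sf1  (Sf1 fixes flow; stroke at Sf1)
β3 stroke at I1  (I1 outputs flow p/I1)
β4 stroke at I2  (I2 outputs flow p/I2)
β0 stroke at J1  (only one effort-in slot at J1)
β1 stroke at J2  (GY1: gyrator matches bond 0)
β2 stroke at R1  (0-jn J2 has e-setter on 1)
β6 stroke at I3  (0-jn J2 has e-setter on 1)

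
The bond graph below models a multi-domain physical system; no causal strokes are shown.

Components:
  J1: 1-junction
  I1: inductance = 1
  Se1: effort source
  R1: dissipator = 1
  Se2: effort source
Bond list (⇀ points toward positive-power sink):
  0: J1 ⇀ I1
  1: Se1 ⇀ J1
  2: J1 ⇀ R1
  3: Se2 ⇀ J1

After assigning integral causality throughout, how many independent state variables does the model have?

1  (I1 all integral)

bond 1 →J1  (Se1: effort source, stroke at far end)
bond 3 →J1  (source Se2 imposes e)
bond 0 →I1  (I1: I, integral causality)
bond 2 →J1  (J1: bond 0 brought flow, rest push out)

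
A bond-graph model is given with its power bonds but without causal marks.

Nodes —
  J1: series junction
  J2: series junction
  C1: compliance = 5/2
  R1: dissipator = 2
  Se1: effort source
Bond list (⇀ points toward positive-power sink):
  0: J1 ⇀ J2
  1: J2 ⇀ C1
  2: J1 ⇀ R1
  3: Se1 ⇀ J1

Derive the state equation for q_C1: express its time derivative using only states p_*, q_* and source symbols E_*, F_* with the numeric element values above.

dq_C1/dt = E_Se1/2 - q_C1/5

bond 3 stroke at J1  (source Se1 imposes e)
bond 1 stroke at J2  (C1 integral (e out))
bond 0 stroke at J1  (J2: last free bond brings flow in)
bond 2 stroke at R1  (closing 1-jn rule on J1)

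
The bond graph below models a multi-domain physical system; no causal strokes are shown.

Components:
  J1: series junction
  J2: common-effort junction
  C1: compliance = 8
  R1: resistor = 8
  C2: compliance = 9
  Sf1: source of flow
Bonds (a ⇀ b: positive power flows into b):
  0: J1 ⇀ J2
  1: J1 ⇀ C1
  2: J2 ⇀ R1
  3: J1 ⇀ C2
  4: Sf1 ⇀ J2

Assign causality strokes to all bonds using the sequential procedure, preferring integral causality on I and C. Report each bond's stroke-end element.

bond 4 |Sf1  (source Sf1 imposes f)
bond 1 |J1  (prefer integral on C1)
bond 3 |J1  (prefer integral on C2)
bond 0 |J2  (only one flow-in slot at J1)
bond 2 |R1  (J2 effort already set via bond 0)

#0 |J2
#1 |J1
#2 |R1
#3 |J1
#4 |Sf1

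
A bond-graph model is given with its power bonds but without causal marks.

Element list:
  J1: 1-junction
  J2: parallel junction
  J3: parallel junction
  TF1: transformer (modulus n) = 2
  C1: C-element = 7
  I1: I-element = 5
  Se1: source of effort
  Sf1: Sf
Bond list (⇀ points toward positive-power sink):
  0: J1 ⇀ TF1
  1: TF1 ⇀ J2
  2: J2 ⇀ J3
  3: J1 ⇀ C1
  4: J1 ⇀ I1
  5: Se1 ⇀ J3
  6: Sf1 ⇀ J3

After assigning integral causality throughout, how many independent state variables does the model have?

β5 →J3  (source Se1 imposes e)
β6 →Sf1  (Sf1: flow source, stroke at near end)
β2 →J2  (J3 effort already set via bond 5)
β1 →TF1  (J2 effort already set via bond 2)
β0 →J1  (TF1 one-in-one-out from 1)
β3 →J1  (C1 integral (e out))
β4 →I1  (only one flow-in slot at J1)

2  (C1, I1 all integral)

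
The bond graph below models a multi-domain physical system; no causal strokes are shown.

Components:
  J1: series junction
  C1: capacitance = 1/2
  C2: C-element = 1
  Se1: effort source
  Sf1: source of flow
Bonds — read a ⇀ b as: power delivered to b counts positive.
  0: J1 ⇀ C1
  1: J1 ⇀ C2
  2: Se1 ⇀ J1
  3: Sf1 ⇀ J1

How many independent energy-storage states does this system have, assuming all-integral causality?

bond 2 stroke→J1  (Se1 (Se) sets effort on bond)
bond 3 stroke→Sf1  (source Sf1 imposes f)
bond 0 stroke→J1  (1-jn J1 has f-setter on 3)
bond 1 stroke→J1  (1-jn J1 has f-setter on 3)

2  (C1, C2 all integral)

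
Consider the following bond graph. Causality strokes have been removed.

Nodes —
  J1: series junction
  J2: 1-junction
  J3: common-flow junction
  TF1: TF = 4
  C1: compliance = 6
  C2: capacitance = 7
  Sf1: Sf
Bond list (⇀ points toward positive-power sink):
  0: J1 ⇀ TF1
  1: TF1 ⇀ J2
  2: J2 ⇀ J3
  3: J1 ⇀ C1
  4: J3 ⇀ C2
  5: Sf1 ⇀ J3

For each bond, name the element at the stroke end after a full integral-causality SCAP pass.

#5 →Sf1  (source Sf1 imposes f)
#2 →J3  (1-jn J3 has f-setter on 5)
#4 →J3  (J3: bond 5 brought flow, rest push out)
#1 →J2  (J2: bond 2 brought flow, rest push out)
#0 →TF1  (through TF1, causality passes straight; one stroke at TF1)
#3 →J1  (common-f at J1 fixed by 0)

β0 →TF1
β1 →J2
β2 →J3
β3 →J1
β4 →J3
β5 →Sf1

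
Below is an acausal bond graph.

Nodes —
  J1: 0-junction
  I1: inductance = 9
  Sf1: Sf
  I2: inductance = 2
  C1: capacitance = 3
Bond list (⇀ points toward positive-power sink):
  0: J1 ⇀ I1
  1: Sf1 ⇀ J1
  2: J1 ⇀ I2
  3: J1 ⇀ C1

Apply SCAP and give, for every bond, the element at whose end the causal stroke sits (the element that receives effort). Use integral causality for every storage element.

β1 stroke→Sf1  (Sf1: flow source, stroke at near end)
β0 stroke→I1  (prefer integral on I1)
β2 stroke→I2  (I2 outputs flow p/I2)
β3 stroke→J1  (J1: last free bond brings effort in)

b0 stroke at I1
b1 stroke at Sf1
b2 stroke at I2
b3 stroke at J1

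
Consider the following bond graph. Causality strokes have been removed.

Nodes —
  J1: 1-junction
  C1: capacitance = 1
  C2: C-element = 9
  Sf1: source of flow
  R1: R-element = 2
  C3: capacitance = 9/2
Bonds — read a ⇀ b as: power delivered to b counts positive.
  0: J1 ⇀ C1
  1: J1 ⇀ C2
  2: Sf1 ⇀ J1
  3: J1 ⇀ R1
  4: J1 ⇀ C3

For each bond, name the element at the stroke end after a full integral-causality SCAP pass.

#2 →Sf1  (source Sf1 imposes f)
#0 →J1  (J1: bond 2 brought flow, rest push out)
#1 →J1  (J1 flow already set via bond 2)
#3 →J1  (J1: bond 2 brought flow, rest push out)
#4 →J1  (1-jn J1 has f-setter on 2)

β0 |J1
β1 |J1
β2 |Sf1
β3 |J1
β4 |J1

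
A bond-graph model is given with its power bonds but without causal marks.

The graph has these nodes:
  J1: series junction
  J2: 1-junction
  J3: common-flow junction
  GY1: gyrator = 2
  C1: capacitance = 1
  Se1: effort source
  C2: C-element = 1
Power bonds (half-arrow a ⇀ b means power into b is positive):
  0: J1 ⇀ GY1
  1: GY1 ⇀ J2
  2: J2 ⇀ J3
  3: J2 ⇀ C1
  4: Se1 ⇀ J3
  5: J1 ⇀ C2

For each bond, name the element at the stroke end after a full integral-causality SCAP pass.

#4 |J3  (Se1 fixes effort; stroke away)
#2 |J2  (closing 1-jn rule on J3)
#3 |J2  (prefer integral on C1)
#1 |GY1  (closing 1-jn rule on J2)
#0 |GY1  (GY1: gyrator matches bond 1)
#5 |J1  (1-jn J1 has f-setter on 0)

β0 stroke→GY1
β1 stroke→GY1
β2 stroke→J2
β3 stroke→J2
β4 stroke→J3
β5 stroke→J1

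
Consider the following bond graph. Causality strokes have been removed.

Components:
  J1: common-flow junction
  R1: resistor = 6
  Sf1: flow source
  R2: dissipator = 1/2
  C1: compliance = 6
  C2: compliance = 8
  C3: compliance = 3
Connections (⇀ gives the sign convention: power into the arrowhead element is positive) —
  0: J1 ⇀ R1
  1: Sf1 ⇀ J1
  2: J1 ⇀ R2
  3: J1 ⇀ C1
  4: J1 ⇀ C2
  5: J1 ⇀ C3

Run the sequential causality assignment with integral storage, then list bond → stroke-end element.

#0 stroke at J1
#1 stroke at Sf1
#2 stroke at J1
#3 stroke at J1
#4 stroke at J1
#5 stroke at J1

β1 |Sf1  (Sf1 (Sf) sets flow on bond)
β0 |J1  (J1: bond 1 brought flow, rest push out)
β2 |J1  (J1: bond 1 brought flow, rest push out)
β3 |J1  (J1 flow already set via bond 1)
β4 |J1  (common-f at J1 fixed by 1)
β5 |J1  (J1 flow already set via bond 1)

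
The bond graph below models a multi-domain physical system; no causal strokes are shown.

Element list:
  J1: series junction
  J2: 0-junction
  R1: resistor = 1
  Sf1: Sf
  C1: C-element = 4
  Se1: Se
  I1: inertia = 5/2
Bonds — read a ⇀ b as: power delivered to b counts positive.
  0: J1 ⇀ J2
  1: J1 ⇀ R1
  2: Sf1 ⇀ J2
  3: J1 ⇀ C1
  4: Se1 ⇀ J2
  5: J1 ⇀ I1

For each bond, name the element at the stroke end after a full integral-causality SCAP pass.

b2 stroke at Sf1  (Sf1 fixes flow; stroke at Sf1)
b4 stroke at J2  (source Se1 imposes e)
b0 stroke at J1  (J2: bond 4 brought effort, rest push out)
b3 stroke at J1  (prefer integral on C1)
b5 stroke at I1  (I1: I, integral causality)
b1 stroke at J1  (common-f at J1 fixed by 5)

β0 →J1
β1 →J1
β2 →Sf1
β3 →J1
β4 →J2
β5 →I1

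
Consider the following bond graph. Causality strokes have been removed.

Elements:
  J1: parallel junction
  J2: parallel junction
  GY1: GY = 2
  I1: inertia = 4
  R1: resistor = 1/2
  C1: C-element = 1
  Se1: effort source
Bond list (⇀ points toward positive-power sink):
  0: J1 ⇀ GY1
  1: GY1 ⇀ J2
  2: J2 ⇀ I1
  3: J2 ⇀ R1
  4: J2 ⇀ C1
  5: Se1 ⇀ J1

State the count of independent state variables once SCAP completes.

2  (C1, I1 all integral)

bond 5 |J1  (Se1: effort source, stroke at far end)
bond 0 |GY1  (J1 effort already set via bond 5)
bond 1 |GY1  (GY GY1: same side as bond 0)
bond 2 |I1  (prefer integral on I1)
bond 4 |J2  (C1: C, integral causality)
bond 3 |R1  (0-jn J2 has e-setter on 4)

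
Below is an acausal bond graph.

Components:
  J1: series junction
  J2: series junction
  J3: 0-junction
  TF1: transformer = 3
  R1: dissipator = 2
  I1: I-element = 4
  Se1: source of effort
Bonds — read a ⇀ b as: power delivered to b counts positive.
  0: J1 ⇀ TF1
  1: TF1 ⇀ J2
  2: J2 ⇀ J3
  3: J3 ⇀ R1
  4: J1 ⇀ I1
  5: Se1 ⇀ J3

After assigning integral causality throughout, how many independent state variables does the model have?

1  (I1 all integral)

β5 →J3  (Se1 fixes effort; stroke away)
β2 →J2  (J3: bond 5 brought effort, rest push out)
β3 →R1  (J3: bond 5 brought effort, rest push out)
β1 →TF1  (J2 needs exactly one f-in)
β0 →J1  (TF TF1: opposite of bond 1)
β4 →I1  (J1 needs exactly one f-in)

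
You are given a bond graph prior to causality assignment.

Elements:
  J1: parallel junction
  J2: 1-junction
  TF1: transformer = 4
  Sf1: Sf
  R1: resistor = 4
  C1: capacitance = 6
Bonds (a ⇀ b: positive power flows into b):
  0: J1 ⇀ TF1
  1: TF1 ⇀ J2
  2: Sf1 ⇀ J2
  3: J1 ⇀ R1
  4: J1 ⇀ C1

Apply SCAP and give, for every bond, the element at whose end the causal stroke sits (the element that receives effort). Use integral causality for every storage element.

β0 stroke at TF1
β1 stroke at J2
β2 stroke at Sf1
β3 stroke at R1
β4 stroke at J1

#2 stroke→Sf1  (Sf1 (Sf) sets flow on bond)
#1 stroke→J2  (common-f at J2 fixed by 2)
#0 stroke→TF1  (through TF1, causality passes straight; one stroke at TF1)
#4 stroke→J1  (prefer integral on C1)
#3 stroke→R1  (0-jn J1 has e-setter on 4)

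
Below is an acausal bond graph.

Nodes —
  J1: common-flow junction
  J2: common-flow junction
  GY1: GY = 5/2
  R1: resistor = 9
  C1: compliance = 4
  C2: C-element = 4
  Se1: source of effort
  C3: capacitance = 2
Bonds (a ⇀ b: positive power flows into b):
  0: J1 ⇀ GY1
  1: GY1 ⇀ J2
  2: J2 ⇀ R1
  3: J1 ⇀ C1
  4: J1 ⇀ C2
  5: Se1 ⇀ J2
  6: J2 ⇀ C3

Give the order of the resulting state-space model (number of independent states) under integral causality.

3  (C1, C2, C3 all integral)

#5 →J2  (Se1 (Se) sets effort on bond)
#3 →J1  (prefer integral on C1)
#4 →J1  (C2 integral (e out))
#0 →GY1  (J1 needs exactly one f-in)
#1 →GY1  (GY1: gyrator matches bond 0)
#2 →J2  (common-f at J2 fixed by 1)
#6 →J2  (common-f at J2 fixed by 1)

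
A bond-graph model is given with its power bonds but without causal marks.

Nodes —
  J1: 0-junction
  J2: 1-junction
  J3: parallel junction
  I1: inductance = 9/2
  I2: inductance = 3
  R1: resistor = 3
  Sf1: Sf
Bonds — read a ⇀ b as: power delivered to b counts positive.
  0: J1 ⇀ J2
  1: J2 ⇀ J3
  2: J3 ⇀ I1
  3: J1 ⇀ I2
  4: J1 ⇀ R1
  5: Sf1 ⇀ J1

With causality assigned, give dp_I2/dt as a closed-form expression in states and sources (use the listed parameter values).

dp_I2/dt = 3*F_Sf1 - 2*p_I1/3 - p_I2

#5 stroke→Sf1  (source Sf1 imposes f)
#2 stroke→I1  (I1 outputs flow p/I1)
#1 stroke→J3  (closing 0-jn rule on J3)
#0 stroke→J2  (J2 flow already set via bond 1)
#3 stroke→I2  (I2 outputs flow p/I2)
#4 stroke→J1  (J1: last free bond brings effort in)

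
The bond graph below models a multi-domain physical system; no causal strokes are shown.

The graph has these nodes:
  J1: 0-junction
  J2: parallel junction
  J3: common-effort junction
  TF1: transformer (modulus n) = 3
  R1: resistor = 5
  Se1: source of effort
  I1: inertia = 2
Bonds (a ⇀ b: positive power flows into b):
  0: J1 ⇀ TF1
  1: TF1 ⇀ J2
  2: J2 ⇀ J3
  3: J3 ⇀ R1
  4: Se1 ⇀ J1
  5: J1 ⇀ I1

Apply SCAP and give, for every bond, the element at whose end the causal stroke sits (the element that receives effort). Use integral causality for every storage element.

β0 stroke at TF1
β1 stroke at J2
β2 stroke at J3
β3 stroke at R1
β4 stroke at J1
β5 stroke at I1

#4 |J1  (source Se1 imposes e)
#0 |TF1  (J1: bond 4 brought effort, rest push out)
#5 |I1  (0-jn J1 has e-setter on 4)
#1 |J2  (TF1: transformer flips bond 0)
#2 |J3  (J2 effort already set via bond 1)
#3 |R1  (common-e at J3 fixed by 2)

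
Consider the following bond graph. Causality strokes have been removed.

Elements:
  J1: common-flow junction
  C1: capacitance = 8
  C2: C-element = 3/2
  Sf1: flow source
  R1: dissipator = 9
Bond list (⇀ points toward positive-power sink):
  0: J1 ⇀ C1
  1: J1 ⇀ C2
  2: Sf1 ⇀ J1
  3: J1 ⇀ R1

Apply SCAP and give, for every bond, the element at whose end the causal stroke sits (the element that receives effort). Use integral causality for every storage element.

#0 stroke→J1
#1 stroke→J1
#2 stroke→Sf1
#3 stroke→J1

#2 stroke at Sf1  (Sf1: flow source, stroke at near end)
#0 stroke at J1  (J1 flow already set via bond 2)
#1 stroke at J1  (common-f at J1 fixed by 2)
#3 stroke at J1  (1-jn J1 has f-setter on 2)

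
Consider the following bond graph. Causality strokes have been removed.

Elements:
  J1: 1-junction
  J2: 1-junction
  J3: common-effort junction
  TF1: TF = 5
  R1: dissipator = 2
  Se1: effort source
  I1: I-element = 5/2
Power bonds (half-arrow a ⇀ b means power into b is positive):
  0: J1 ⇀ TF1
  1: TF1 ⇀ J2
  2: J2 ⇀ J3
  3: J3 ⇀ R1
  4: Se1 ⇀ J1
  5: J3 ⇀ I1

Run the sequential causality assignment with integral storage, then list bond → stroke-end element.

b4 stroke at J1  (source Se1 imposes e)
b0 stroke at TF1  (J1: last free bond brings flow in)
b1 stroke at J2  (TF1 one-in-one-out from 0)
b2 stroke at J3  (J2: last free bond brings flow in)
b3 stroke at R1  (0-jn J3 has e-setter on 2)
b5 stroke at I1  (0-jn J3 has e-setter on 2)

b0 stroke→TF1
b1 stroke→J2
b2 stroke→J3
b3 stroke→R1
b4 stroke→J1
b5 stroke→I1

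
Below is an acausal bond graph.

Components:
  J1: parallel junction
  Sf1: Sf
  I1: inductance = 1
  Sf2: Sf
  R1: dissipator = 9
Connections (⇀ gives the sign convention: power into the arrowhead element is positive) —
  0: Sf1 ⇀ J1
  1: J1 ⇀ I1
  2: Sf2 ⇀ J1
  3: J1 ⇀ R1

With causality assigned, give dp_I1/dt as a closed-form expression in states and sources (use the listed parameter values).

dp_I1/dt = 9*F_Sf1 + 9*F_Sf2 - 9*p_I1

b0 |Sf1  (Sf1 (Sf) sets flow on bond)
b2 |Sf2  (Sf2 fixes flow; stroke at Sf2)
b1 |I1  (prefer integral on I1)
b3 |J1  (only one effort-in slot at J1)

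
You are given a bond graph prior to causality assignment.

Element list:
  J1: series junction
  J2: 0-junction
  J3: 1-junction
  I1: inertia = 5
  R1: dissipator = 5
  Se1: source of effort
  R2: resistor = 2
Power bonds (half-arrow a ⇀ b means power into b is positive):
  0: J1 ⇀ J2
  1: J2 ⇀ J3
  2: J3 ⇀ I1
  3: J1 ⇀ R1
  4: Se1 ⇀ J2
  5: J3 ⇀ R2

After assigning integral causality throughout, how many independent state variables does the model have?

bond 4 stroke at J2  (Se1 fixes effort; stroke away)
bond 0 stroke at J1  (J2 effort already set via bond 4)
bond 1 stroke at J3  (J2 effort already set via bond 4)
bond 3 stroke at R1  (J1 needs exactly one f-in)
bond 2 stroke at I1  (I1 outputs flow p/I1)
bond 5 stroke at J3  (J3 flow already set via bond 2)

1  (I1 all integral)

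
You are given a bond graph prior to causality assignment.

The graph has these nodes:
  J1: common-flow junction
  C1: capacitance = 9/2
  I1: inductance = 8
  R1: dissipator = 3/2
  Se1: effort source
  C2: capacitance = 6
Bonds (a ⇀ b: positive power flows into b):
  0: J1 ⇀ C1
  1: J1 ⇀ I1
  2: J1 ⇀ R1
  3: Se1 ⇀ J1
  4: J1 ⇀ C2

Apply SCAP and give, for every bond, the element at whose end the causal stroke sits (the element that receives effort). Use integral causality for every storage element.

b3 stroke→J1  (Se1: effort source, stroke at far end)
b0 stroke→J1  (C1 outputs effort q/C1)
b1 stroke→I1  (I1 integral (f out))
b2 stroke→J1  (J1: bond 1 brought flow, rest push out)
b4 stroke→J1  (J1 flow already set via bond 1)

#0 |J1
#1 |I1
#2 |J1
#3 |J1
#4 |J1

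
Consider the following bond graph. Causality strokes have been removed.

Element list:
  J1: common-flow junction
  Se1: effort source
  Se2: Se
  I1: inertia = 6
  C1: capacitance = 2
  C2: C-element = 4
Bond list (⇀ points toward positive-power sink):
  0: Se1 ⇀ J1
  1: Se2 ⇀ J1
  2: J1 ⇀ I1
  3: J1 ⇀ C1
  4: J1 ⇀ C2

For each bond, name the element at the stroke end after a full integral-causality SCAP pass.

bond 0 |J1  (Se1 fixes effort; stroke away)
bond 1 |J1  (Se2 (Se) sets effort on bond)
bond 2 |I1  (I1 integral (f out))
bond 3 |J1  (J1: bond 2 brought flow, rest push out)
bond 4 |J1  (J1 flow already set via bond 2)

#0 |J1
#1 |J1
#2 |I1
#3 |J1
#4 |J1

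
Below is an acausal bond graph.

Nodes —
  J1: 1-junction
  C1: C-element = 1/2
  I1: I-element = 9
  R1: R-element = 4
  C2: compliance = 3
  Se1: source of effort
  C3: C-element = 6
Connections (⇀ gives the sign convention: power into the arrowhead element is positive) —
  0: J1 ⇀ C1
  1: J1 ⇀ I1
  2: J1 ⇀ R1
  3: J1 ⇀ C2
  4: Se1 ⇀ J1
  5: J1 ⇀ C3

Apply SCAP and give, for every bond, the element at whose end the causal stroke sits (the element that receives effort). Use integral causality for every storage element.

#4 →J1  (source Se1 imposes e)
#0 →J1  (prefer integral on C1)
#1 →I1  (I1 integral (f out))
#2 →J1  (J1 flow already set via bond 1)
#3 →J1  (J1 flow already set via bond 1)
#5 →J1  (1-jn J1 has f-setter on 1)

b0 →J1
b1 →I1
b2 →J1
b3 →J1
b4 →J1
b5 →J1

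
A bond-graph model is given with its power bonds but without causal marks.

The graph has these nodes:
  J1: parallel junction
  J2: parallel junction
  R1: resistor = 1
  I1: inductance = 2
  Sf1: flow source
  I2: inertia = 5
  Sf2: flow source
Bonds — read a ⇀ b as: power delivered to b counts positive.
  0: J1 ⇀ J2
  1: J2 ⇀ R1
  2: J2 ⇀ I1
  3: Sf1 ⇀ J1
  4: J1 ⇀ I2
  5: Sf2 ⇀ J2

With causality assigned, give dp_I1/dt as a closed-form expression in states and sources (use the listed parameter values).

#3 →Sf1  (Sf1 (Sf) sets flow on bond)
#5 →Sf2  (Sf2 (Sf) sets flow on bond)
#2 →I1  (I1 outputs flow p/I1)
#4 →I2  (prefer integral on I2)
#0 →J1  (J1 needs exactly one e-in)
#1 →J2  (only one effort-in slot at J2)

dp_I1/dt = F_Sf1 + F_Sf2 - p_I1/2 - p_I2/5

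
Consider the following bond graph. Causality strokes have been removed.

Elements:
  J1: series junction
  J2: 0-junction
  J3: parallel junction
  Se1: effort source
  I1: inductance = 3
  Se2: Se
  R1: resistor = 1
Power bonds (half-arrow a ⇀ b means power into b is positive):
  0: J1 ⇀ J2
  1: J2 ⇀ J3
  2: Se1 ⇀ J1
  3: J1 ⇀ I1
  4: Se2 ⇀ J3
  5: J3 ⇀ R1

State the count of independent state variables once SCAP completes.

bond 2 →J1  (Se1: effort source, stroke at far end)
bond 4 →J3  (Se2 fixes effort; stroke away)
bond 1 →J2  (J3: bond 4 brought effort, rest push out)
bond 5 →R1  (common-e at J3 fixed by 4)
bond 0 →J1  (J2 effort already set via bond 1)
bond 3 →I1  (closing 1-jn rule on J1)

1  (I1 all integral)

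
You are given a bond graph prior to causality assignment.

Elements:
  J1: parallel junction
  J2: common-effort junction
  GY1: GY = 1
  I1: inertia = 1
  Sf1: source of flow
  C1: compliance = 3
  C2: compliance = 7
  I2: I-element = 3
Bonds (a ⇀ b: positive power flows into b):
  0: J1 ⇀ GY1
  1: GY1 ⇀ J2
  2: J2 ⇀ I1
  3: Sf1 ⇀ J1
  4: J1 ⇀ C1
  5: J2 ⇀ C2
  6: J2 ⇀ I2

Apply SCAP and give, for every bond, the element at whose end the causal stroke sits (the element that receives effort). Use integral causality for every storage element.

bond 3 →Sf1  (source Sf1 imposes f)
bond 2 →I1  (I1: I, integral causality)
bond 4 →J1  (C1 integral (e out))
bond 0 →GY1  (0-jn J1 has e-setter on 4)
bond 1 →GY1  (GY GY1: same side as bond 0)
bond 5 →J2  (C2: C, integral causality)
bond 6 →I2  (J2: bond 5 brought effort, rest push out)

β0 stroke at GY1
β1 stroke at GY1
β2 stroke at I1
β3 stroke at Sf1
β4 stroke at J1
β5 stroke at J2
β6 stroke at I2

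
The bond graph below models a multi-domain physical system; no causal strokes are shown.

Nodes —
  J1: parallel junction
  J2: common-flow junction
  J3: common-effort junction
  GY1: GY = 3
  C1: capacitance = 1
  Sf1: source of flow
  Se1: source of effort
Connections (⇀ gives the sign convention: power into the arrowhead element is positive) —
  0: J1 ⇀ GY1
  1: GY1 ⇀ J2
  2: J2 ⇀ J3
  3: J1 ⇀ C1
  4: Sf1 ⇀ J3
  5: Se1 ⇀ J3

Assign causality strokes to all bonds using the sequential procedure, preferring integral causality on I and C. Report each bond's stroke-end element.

bond 0 →GY1
bond 1 →GY1
bond 2 →J2
bond 3 →J1
bond 4 →Sf1
bond 5 →J3

#4 |Sf1  (Sf1: flow source, stroke at near end)
#5 |J3  (Se1: effort source, stroke at far end)
#2 |J2  (J3: bond 5 brought effort, rest push out)
#1 |GY1  (only one flow-in slot at J2)
#0 |GY1  (GY GY1: same side as bond 1)
#3 |J1  (J1: last free bond brings effort in)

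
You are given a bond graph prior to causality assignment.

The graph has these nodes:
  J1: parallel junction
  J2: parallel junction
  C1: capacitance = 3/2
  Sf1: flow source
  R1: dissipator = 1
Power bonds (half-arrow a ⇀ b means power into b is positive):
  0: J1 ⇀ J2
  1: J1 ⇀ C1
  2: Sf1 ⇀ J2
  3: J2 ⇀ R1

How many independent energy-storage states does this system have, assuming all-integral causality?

1  (C1 all integral)

β2 stroke→Sf1  (source Sf1 imposes f)
β1 stroke→J1  (prefer integral on C1)
β0 stroke→J2  (0-jn J1 has e-setter on 1)
β3 stroke→R1  (common-e at J2 fixed by 0)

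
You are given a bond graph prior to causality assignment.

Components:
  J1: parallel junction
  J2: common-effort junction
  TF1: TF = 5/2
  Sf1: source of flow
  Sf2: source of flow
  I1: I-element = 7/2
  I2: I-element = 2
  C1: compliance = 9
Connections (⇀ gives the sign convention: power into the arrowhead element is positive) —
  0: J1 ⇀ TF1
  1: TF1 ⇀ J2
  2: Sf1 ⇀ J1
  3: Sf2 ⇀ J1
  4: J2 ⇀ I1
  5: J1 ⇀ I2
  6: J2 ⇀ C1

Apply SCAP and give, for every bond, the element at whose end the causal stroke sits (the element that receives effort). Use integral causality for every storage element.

bond 0 |J1
bond 1 |TF1
bond 2 |Sf1
bond 3 |Sf2
bond 4 |I1
bond 5 |I2
bond 6 |J2

β2 |Sf1  (source Sf1 imposes f)
β3 |Sf2  (source Sf2 imposes f)
β4 |I1  (prefer integral on I1)
β5 |I2  (I2: I, integral causality)
β0 |J1  (J1 needs exactly one e-in)
β1 |TF1  (TF1 one-in-one-out from 0)
β6 |J2  (only one effort-in slot at J2)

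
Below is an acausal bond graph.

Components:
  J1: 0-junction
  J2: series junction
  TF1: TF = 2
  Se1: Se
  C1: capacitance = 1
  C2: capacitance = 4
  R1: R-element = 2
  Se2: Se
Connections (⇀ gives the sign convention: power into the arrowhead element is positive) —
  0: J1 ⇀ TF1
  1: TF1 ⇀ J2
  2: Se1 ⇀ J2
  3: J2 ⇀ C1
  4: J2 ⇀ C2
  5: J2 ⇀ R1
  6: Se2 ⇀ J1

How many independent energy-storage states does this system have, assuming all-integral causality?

2  (C1, C2 all integral)

β2 stroke at J2  (source Se1 imposes e)
β6 stroke at J1  (Se2 fixes effort; stroke away)
β0 stroke at TF1  (J1: bond 6 brought effort, rest push out)
β1 stroke at J2  (TF1: transformer flips bond 0)
β3 stroke at J2  (prefer integral on C1)
β4 stroke at J2  (C2 outputs effort q/C2)
β5 stroke at R1  (only one flow-in slot at J2)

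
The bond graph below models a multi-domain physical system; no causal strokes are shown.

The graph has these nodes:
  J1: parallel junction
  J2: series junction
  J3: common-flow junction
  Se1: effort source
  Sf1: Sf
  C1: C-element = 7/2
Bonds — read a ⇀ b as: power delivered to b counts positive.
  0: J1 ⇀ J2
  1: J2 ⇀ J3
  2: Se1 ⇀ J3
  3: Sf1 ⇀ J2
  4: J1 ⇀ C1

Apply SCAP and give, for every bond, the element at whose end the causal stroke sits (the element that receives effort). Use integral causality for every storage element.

β0 stroke at J2
β1 stroke at J2
β2 stroke at J3
β3 stroke at Sf1
β4 stroke at J1

β2 →J3  (Se1 fixes effort; stroke away)
β3 →Sf1  (source Sf1 imposes f)
β0 →J2  (common-f at J2 fixed by 3)
β1 →J2  (common-f at J2 fixed by 3)
β4 →J1  (J1 needs exactly one e-in)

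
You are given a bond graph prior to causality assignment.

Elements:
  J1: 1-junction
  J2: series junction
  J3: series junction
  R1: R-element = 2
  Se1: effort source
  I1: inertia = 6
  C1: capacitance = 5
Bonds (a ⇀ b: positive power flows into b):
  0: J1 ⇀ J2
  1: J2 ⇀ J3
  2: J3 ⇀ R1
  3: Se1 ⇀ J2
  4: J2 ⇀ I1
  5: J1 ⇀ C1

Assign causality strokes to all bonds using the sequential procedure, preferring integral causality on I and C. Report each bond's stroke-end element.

b3 →J2  (source Se1 imposes e)
b4 →I1  (I1 outputs flow p/I1)
b0 →J2  (J2 flow already set via bond 4)
b1 →J2  (J2: bond 4 brought flow, rest push out)
b2 →J3  (1-jn J3 has f-setter on 1)
b5 →J1  (common-f at J1 fixed by 0)

bond 0 |J2
bond 1 |J2
bond 2 |J3
bond 3 |J2
bond 4 |I1
bond 5 |J1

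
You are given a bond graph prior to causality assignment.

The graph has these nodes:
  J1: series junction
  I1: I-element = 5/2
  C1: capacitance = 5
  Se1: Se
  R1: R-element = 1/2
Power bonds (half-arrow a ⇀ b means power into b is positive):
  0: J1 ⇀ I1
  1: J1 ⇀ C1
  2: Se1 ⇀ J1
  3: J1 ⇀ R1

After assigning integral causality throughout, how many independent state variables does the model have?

2  (C1, I1 all integral)

#2 →J1  (Se1 (Se) sets effort on bond)
#0 →I1  (I1 integral (f out))
#1 →J1  (J1: bond 0 brought flow, rest push out)
#3 →J1  (1-jn J1 has f-setter on 0)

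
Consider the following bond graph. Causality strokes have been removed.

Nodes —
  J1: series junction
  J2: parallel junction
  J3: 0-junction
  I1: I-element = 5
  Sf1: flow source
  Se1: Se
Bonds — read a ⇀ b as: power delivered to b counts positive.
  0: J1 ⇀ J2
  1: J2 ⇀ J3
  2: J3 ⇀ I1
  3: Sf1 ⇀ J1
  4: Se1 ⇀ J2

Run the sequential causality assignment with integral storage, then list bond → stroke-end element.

β3 →Sf1  (Sf1: flow source, stroke at near end)
β4 →J2  (Se1 fixes effort; stroke away)
β0 →J1  (J1: bond 3 brought flow, rest push out)
β1 →J3  (0-jn J2 has e-setter on 4)
β2 →I1  (0-jn J3 has e-setter on 1)

#0 stroke→J1
#1 stroke→J3
#2 stroke→I1
#3 stroke→Sf1
#4 stroke→J2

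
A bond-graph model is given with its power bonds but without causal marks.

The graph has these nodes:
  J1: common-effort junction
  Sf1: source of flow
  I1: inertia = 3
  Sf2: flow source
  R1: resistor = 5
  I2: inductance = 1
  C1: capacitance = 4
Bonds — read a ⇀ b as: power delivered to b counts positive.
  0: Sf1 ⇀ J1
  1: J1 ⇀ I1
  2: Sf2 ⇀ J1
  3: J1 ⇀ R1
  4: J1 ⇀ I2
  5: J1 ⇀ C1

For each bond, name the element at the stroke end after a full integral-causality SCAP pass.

b0 →Sf1
b1 →I1
b2 →Sf2
b3 →R1
b4 →I2
b5 →J1

#0 →Sf1  (Sf1: flow source, stroke at near end)
#2 →Sf2  (Sf2 (Sf) sets flow on bond)
#1 →I1  (I1 outputs flow p/I1)
#4 →I2  (I2 integral (f out))
#5 →J1  (C1 outputs effort q/C1)
#3 →R1  (J1: bond 5 brought effort, rest push out)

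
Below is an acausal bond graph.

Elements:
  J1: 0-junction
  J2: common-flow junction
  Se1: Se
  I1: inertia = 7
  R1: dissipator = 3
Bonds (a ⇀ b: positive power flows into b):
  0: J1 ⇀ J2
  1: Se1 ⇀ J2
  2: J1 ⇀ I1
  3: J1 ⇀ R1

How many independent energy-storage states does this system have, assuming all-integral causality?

bond 1 →J2  (Se1 (Se) sets effort on bond)
bond 0 →J1  (J2 needs exactly one f-in)
bond 2 →I1  (J1: bond 0 brought effort, rest push out)
bond 3 →R1  (0-jn J1 has e-setter on 0)

1  (I1 all integral)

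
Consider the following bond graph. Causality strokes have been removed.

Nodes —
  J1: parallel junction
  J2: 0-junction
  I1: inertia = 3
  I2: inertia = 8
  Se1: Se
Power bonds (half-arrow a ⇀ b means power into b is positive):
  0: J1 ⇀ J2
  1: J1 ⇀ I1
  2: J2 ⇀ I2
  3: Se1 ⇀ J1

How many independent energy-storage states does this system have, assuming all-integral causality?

#3 stroke at J1  (source Se1 imposes e)
#0 stroke at J2  (common-e at J1 fixed by 3)
#1 stroke at I1  (0-jn J1 has e-setter on 3)
#2 stroke at I2  (common-e at J2 fixed by 0)

2  (I1, I2 all integral)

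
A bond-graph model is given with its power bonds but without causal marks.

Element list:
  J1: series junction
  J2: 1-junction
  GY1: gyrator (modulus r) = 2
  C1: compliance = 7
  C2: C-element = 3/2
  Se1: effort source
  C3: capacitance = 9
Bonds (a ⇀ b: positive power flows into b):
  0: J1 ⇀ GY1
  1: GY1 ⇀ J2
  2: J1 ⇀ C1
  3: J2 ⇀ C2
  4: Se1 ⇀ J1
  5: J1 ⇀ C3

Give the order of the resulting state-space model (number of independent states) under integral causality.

β4 stroke at J1  (Se1 fixes effort; stroke away)
β2 stroke at J1  (prefer integral on C1)
β3 stroke at J2  (C2 outputs effort q/C2)
β1 stroke at GY1  (J2 needs exactly one f-in)
β0 stroke at GY1  (GY GY1: same side as bond 1)
β5 stroke at J1  (J1: bond 0 brought flow, rest push out)

3  (C1, C2, C3 all integral)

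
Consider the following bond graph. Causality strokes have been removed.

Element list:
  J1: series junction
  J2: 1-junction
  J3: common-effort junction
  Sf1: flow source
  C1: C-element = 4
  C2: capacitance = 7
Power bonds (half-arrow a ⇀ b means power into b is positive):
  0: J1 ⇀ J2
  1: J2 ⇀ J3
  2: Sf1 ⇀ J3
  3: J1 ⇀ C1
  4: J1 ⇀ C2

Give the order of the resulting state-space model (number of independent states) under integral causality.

2  (C1, C2 all integral)

b2 →Sf1  (Sf1 (Sf) sets flow on bond)
b1 →J3  (J3: last free bond brings effort in)
b0 →J2  (common-f at J2 fixed by 1)
b3 →J1  (J1: bond 0 brought flow, rest push out)
b4 →J1  (1-jn J1 has f-setter on 0)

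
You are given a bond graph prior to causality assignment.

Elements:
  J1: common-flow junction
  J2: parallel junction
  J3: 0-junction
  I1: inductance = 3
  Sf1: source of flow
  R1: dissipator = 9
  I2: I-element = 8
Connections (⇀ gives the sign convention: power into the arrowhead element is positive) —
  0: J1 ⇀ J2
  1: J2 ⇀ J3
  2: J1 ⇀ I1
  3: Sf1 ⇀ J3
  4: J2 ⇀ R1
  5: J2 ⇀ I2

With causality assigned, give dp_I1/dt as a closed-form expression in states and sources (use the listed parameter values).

b3 stroke at Sf1  (source Sf1 imposes f)
b1 stroke at J3  (J3: last free bond brings effort in)
b2 stroke at I1  (prefer integral on I1)
b0 stroke at J1  (1-jn J1 has f-setter on 2)
b5 stroke at I2  (I2: I, integral causality)
b4 stroke at J2  (only one effort-in slot at J2)

dp_I1/dt = -9*F_Sf1 - 3*p_I1 + 9*p_I2/8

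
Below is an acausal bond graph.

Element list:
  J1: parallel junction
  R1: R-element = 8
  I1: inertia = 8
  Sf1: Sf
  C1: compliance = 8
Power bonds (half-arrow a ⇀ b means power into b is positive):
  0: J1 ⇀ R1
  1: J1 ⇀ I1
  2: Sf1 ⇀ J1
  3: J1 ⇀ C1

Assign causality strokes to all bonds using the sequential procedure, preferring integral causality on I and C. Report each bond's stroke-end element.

b2 stroke→Sf1  (Sf1 (Sf) sets flow on bond)
b1 stroke→I1  (I1 integral (f out))
b3 stroke→J1  (C1 integral (e out))
b0 stroke→R1  (J1: bond 3 brought effort, rest push out)

b0 stroke→R1
b1 stroke→I1
b2 stroke→Sf1
b3 stroke→J1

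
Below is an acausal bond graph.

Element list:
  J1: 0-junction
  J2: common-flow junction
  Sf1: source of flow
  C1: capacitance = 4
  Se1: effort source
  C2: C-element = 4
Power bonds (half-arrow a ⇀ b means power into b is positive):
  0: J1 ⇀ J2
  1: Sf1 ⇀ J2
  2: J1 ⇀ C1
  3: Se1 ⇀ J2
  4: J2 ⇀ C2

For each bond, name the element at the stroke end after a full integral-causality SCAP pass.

#0 stroke→J2
#1 stroke→Sf1
#2 stroke→J1
#3 stroke→J2
#4 stroke→J2

β1 |Sf1  (Sf1 (Sf) sets flow on bond)
β3 |J2  (Se1 fixes effort; stroke away)
β0 |J2  (common-f at J2 fixed by 1)
β4 |J2  (J2 flow already set via bond 1)
β2 |J1  (J1 needs exactly one e-in)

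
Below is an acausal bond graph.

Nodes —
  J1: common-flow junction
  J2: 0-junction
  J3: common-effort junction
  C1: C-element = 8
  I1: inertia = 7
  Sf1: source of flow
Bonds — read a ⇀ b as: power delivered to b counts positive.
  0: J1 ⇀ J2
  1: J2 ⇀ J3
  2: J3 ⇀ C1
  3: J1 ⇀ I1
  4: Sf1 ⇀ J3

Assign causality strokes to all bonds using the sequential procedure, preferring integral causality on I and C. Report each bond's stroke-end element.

β4 stroke at Sf1  (source Sf1 imposes f)
β2 stroke at J3  (prefer integral on C1)
β1 stroke at J2  (common-e at J3 fixed by 2)
β0 stroke at J1  (common-e at J2 fixed by 1)
β3 stroke at I1  (only one flow-in slot at J1)

bond 0 →J1
bond 1 →J2
bond 2 →J3
bond 3 →I1
bond 4 →Sf1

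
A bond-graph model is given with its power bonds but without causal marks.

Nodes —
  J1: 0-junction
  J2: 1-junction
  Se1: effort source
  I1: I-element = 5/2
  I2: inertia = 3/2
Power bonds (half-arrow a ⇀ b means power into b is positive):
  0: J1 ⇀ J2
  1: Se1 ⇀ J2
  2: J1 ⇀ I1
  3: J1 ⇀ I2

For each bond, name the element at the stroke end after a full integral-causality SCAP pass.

β0 |J1
β1 |J2
β2 |I1
β3 |I2

#1 |J2  (Se1 fixes effort; stroke away)
#0 |J1  (closing 1-jn rule on J2)
#2 |I1  (J1 effort already set via bond 0)
#3 |I2  (common-e at J1 fixed by 0)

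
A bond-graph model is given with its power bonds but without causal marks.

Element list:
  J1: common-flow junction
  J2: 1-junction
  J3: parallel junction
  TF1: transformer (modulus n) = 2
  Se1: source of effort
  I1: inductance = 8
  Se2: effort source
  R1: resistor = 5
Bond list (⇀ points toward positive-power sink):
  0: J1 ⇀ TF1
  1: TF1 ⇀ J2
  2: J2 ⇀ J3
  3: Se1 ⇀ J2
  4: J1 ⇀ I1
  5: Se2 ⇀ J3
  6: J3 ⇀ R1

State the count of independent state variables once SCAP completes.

1  (I1 all integral)

b3 stroke→J2  (source Se1 imposes e)
b5 stroke→J3  (Se2: effort source, stroke at far end)
b2 stroke→J2  (common-e at J3 fixed by 5)
b6 stroke→R1  (0-jn J3 has e-setter on 5)
b1 stroke→TF1  (only one flow-in slot at J2)
b0 stroke→J1  (TF TF1: opposite of bond 1)
b4 stroke→I1  (closing 1-jn rule on J1)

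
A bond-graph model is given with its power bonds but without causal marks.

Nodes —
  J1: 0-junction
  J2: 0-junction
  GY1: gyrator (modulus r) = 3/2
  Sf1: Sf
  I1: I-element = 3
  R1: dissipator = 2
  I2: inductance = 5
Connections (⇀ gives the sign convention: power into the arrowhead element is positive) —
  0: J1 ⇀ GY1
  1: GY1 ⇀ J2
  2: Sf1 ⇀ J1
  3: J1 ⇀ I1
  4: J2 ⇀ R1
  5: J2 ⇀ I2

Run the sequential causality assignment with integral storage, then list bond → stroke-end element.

β2 stroke→Sf1  (Sf1 (Sf) sets flow on bond)
β3 stroke→I1  (prefer integral on I1)
β0 stroke→J1  (J1: last free bond brings effort in)
β1 stroke→J2  (GY1 both-in/both-out from 0)
β4 stroke→R1  (J2: bond 1 brought effort, rest push out)
β5 stroke→I2  (J2: bond 1 brought effort, rest push out)

β0 →J1
β1 →J2
β2 →Sf1
β3 →I1
β4 →R1
β5 →I2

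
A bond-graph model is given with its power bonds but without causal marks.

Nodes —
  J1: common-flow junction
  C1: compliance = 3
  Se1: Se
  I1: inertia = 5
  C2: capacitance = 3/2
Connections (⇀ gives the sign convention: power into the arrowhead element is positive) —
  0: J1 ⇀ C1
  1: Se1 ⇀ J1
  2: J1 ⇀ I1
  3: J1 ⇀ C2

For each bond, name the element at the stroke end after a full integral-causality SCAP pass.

b0 →J1
b1 →J1
b2 →I1
b3 →J1

β1 stroke→J1  (Se1 fixes effort; stroke away)
β0 stroke→J1  (C1: C, integral causality)
β2 stroke→I1  (prefer integral on I1)
β3 stroke→J1  (1-jn J1 has f-setter on 2)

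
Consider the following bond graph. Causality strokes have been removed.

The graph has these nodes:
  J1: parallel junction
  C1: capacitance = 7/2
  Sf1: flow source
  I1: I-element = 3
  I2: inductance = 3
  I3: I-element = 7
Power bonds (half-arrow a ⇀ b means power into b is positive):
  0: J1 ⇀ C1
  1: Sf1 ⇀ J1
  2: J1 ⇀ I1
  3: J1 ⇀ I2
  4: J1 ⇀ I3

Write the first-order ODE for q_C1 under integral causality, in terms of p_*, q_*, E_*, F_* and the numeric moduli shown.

dq_C1/dt = F_Sf1 - p_I1/3 - p_I2/3 - p_I3/7

b1 →Sf1  (Sf1 (Sf) sets flow on bond)
b0 →J1  (C1 outputs effort q/C1)
b2 →I1  (0-jn J1 has e-setter on 0)
b3 →I2  (0-jn J1 has e-setter on 0)
b4 →I3  (J1 effort already set via bond 0)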